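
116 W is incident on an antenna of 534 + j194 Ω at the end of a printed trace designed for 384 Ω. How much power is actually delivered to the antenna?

|Γ| = |(150 + j194)/(918 + j194)| = 0.261
|Γ|² = 0.0683
P_refl = |Γ|²·P_inc = 7.92 W, P_del = (1 − |Γ|²)·P_inc = 108 W

P_delivered ≈ 108 W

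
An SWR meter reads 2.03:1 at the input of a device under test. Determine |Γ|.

|Γ| ≈ 0.34

|Γ| = (S − 1)/(S + 1) = (2.03 − 1)/(2.03 + 1) = 1.03/3.03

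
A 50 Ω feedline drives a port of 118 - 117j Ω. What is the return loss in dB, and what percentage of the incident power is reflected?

RL ≈ 3.6 dB; 43.7% of incident power reflected

Γ = (68 − j117)/(168 − j117), |Γ| = 0.661
RL = −20·log₁₀(0.661) = 3.6 dB
P_refl/P_inc = |Γ|² = 0.437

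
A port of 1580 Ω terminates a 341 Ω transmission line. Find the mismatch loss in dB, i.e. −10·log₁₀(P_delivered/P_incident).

Γ = (1580 − 341)/(1580 + 341) = 0.645
|Γ|² = 0.416, so P_del/P_inc = 1 − |Γ|² = 0.584
ML = −10·log₁₀(1 − |Γ|²)

mismatch loss ≈ 2.34 dB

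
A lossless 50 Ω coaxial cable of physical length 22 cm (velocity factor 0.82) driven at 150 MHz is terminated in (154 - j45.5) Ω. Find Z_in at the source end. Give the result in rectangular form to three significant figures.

Z_in ≈ 21.7 − j31.9 Ω

λ = v/f = 0.82·c / 150 MHz = 1.64 m
βl = 2π·l/λ = 2π × 0.134 = 48.3°
tan(βl) = tan(48.3°) = 1.12
Z_in = Z_0·(Z_L + jZ_0·tanβl)/(Z_0 + jZ_L·tanβl)
     = 50·(154 + j10.6)/(101 + j173)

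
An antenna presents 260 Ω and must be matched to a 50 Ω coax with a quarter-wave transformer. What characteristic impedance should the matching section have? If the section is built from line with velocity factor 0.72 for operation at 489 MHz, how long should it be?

Z_qwt ≈ 114 Ω; length ≈ 11 cm

Z_qwt = √(Z_0·R_L) = √(50 × 260) = √13000
λ = 0.72·c/f = 0.442 m, so l = λ/4 = 0.11 m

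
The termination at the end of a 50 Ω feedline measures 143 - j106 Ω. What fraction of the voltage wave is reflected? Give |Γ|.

Γ = (Z_L − Z_0)/(Z_L + Z_0) = (93 − j106)/(193 − j106)
|Γ| = 141/220

|Γ| ≈ 0.64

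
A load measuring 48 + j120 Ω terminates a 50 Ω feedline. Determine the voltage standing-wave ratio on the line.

VSWR ≈ 7.87

Γ = (Z_L − Z_0)/(Z_L + Z_0) = (-2 + j120)/(98 + j120)
|Γ| = 120/155 = 0.775
VSWR = (1 + |Γ|)/(1 − |Γ|) = 1.77/0.225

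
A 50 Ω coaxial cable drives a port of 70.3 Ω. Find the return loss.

RL ≈ 15.5 dB

Γ = (70.3 − 50)/(70.3 + 50) = 0.169
RL = −20·log₁₀|Γ| = −20·log₁₀(0.169)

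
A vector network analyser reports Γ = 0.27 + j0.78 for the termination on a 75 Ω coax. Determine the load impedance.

Z_L = Z_0·(1 + Γ)/(1 − Γ) = 75·(1.27 + j0.78)/(0.73 − j0.78)

Z_L ≈ 20.9 + j103 Ω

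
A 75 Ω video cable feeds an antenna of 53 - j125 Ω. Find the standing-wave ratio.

VSWR ≈ 5.88

Γ = (Z_L − Z_0)/(Z_L + Z_0) = (-22 − j125)/(128 − j125)
|Γ| = 127/179 = 0.709
VSWR = (1 + |Γ|)/(1 − |Γ|) = 1.71/0.291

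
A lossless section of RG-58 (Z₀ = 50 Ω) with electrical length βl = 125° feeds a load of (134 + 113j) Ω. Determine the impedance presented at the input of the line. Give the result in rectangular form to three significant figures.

tan(βl) = tan(125°) = -1.43
Z_in = Z_0·(Z_L + jZ_0·tanβl)/(Z_0 + jZ_L·tanβl)
     = 50·(134 + j41.6)/(211 − j191)

Z_in ≈ 12.5 + j21.2 Ω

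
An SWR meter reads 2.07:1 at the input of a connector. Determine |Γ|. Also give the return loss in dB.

|Γ| ≈ 0.349; return loss ≈ 9.16 dB

|Γ| = (S − 1)/(S + 1) = (2.07 − 1)/(2.07 + 1) = 1.07/3.07
RL = −20·log₁₀|Γ| = −20·log₁₀(0.349)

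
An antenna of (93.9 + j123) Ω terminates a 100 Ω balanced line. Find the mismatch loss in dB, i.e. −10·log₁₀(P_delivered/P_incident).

Γ = (-6.1 + j123)/(193.9 + j123), |Γ| = 0.536
|Γ|² = 0.288, so P_del/P_inc = 1 − |Γ|² = 0.712
ML = −10·log₁₀(1 − |Γ|²)

mismatch loss ≈ 1.47 dB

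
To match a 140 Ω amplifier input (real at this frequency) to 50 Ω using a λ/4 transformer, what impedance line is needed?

Z_qwt ≈ 83.7 Ω

Z_qwt = √(Z_0·R_L) = √(50 × 140) = √7000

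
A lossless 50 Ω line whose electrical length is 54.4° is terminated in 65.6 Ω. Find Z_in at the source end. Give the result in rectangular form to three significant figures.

tan(βl) = tan(54.4°) = 1.4
Z_in = Z_0·(Z_L + jZ_0·tanβl)/(Z_0 + jZ_L·tanβl)
     = 50·(65.6 + j69.8)/(50 + j91.6)

Z_in ≈ 44.4 − j11.6 Ω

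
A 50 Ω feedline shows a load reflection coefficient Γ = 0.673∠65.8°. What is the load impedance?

Z_L ≈ 30.4 + j68.1 Ω

Z_L = Z_0·(1 + Γ)/(1 − Γ) = 50·(1.28 + j0.614)/(0.724 − j0.614)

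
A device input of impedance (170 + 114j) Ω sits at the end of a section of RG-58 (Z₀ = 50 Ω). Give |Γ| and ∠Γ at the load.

Γ ≈ 0.668 ∠ 16.1°

Γ = (Z_L − Z_0)/(Z_L + Z_0) = (120 + j114)/(220 + j114)
|Γ| = 166/248 = 0.668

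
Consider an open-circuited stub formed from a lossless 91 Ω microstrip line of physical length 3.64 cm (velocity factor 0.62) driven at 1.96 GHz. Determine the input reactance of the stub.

λ = v/f = 0.62·c / 1.96 GHz = 0.0949 m
βl = 2π·l/λ = 2π × 0.384 = 138°
tan(βl) = -0.898
For an open-circuited stub, Z_in = −jZ_0·cot(βl) = −jZ_0/tan(βl)

X_in ≈ 101 Ω (inductive)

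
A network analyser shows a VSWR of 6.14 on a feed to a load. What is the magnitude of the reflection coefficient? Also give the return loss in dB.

|Γ| ≈ 0.72; return loss ≈ 2.85 dB

|Γ| = (S − 1)/(S + 1) = (6.14 − 1)/(6.14 + 1) = 5.14/7.14
RL = −20·log₁₀|Γ| = −20·log₁₀(0.72)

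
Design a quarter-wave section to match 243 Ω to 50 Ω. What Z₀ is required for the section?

Z_qwt ≈ 110 Ω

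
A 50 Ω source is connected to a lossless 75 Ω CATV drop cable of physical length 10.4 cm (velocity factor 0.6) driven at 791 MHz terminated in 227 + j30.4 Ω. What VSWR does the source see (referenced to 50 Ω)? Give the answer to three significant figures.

λ = v/f = 0.6·c / 791 MHz = 0.228 m
βl = 2π·l/λ = 2π × 0.457 = 165°
tan(βl) = -0.277
Z_in = Z_0·(Z_L + jZ_0·tanβl)/(Z_0 + jZ_L·tanβl) = 126 + j104 Ω
Γ_s = (Z_in − Z_s)/(Z_in + Z_s) = (76.1 + j104)/(176 + j104), |Γ_s| = 0.629
VSWR = (1 + |Γ_s|)/(1 − |Γ_s|)

VSWR ≈ 4.39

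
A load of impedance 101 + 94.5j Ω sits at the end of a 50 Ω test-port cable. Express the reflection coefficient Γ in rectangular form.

Γ ≈ 0.524 + j0.298

Γ = (Z_L − Z_0)/(Z_L + Z_0) = (51 + j94.5)/(151 + j94.5)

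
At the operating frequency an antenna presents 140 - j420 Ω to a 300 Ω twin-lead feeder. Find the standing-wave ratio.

Γ = (Z_L − Z_0)/(Z_L + Z_0) = (-160 − j420)/(440 − j420)
|Γ| = 449/608 = 0.739
VSWR = (1 + |Γ|)/(1 − |Γ|) = 1.74/0.261

VSWR ≈ 6.66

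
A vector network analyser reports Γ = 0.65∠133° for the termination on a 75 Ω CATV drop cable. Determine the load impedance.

Z_L ≈ 18.8 + j30.9 Ω

Z_L = Z_0·(1 + Γ)/(1 − Γ) = 75·(0.557 + j0.475)/(1.44 − j0.475)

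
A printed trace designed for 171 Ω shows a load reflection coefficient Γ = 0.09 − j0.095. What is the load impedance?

Z_L = Z_0·(1 + Γ)/(1 − Γ) = 171·(1.09 − j0.095)/(0.91 + j0.095)

Z_L ≈ 201 − j38.8 Ω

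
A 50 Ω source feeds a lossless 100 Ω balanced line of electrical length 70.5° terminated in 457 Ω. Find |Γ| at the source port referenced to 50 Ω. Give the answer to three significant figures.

|Γ| ≈ 0.516

tan(βl) = 2.82
Z_in = Z_0·(Z_L + jZ_0·tanβl)/(Z_0 + jZ_L·tanβl) = 24.5 − j33.5 Ω
Γ_s = (Z_in − Z_s)/(Z_in + Z_s) = (-25.5 − j33.5)/(74.5 − j33.5), |Γ_s| = 0.516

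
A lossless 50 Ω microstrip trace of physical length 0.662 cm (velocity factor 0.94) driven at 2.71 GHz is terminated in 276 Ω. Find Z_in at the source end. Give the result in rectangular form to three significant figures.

λ = v/f = 0.94·c / 2.71 GHz = 0.104 m
βl = 2π·l/λ = 2π × 0.0636 = 22.9°
tan(βl) = tan(22.9°) = 0.422
Z_in = Z_0·(Z_L + jZ_0·tanβl)/(Z_0 + jZ_L·tanβl)
     = 50·(276 + j21.1)/(50 + j117)

Z_in ≈ 50.5 − j96.7 Ω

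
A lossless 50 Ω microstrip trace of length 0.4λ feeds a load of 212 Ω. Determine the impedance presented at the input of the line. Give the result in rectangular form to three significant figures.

βl = 2π × 0.4 = 144°
tan(βl) = tan(144°) = -0.727
Z_in = Z_0·(Z_L + jZ_0·tanβl)/(Z_0 + jZ_L·tanβl)
     = 50·(212 − j36.3)/(50 − j154)

Z_in ≈ 30.9 + j58.8 Ω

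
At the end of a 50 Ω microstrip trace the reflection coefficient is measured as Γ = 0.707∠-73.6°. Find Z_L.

Z_L ≈ 22.7 − j61.6 Ω

Z_L = Z_0·(1 + Γ)/(1 − Γ) = 50·(1.2 − j0.678)/(0.8 + j0.678)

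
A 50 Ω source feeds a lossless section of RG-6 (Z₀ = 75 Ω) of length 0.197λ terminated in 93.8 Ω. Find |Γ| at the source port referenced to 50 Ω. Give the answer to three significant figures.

|Γ| ≈ 0.134

βl = 2π × 0.197 = 70.9°
tan(βl) = 2.89
Z_in = Z_0·(Z_L + jZ_0·tanβl)/(Z_0 + jZ_L·tanβl) = 62.4 − j8.69 Ω
Γ_s = (Z_in − Z_s)/(Z_in + Z_s) = (12.4 − j8.69)/(112 − j8.69), |Γ_s| = 0.134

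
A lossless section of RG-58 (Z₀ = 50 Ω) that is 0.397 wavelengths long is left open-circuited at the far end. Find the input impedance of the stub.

βl = 2π × 0.397 = 143°
tan(βl) = -0.756
For an open-circuited stub, Z_in = −jZ_0·cot(βl) = −jZ_0/tan(βl)

Z_in ≈ +j66.2 Ω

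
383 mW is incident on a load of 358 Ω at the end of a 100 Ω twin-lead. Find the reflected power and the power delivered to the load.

Γ = (358 − 100)/(358 + 100) = 0.563
|Γ|² = 0.317
P_refl = |Γ|²·P_inc = 122 mW, P_del = (1 − |Γ|²)·P_inc = 261 mW

P_reflected ≈ 122 mW; P_delivered ≈ 261 mW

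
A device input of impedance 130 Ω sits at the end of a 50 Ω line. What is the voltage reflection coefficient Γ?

Γ = 0.444

Γ = (Z_L − Z_0)/(Z_L + Z_0) = (130 − 50)/(130 + 50) = 80/180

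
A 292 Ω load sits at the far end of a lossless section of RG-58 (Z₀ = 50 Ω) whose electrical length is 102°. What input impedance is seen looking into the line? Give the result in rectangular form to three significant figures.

Z_in ≈ 8.94 + j10.3 Ω

tan(βl) = tan(102°) = -4.7
Z_in = Z_0·(Z_L + jZ_0·tanβl)/(Z_0 + jZ_L·tanβl)
     = 50·(292 − j235)/(50 − j1370)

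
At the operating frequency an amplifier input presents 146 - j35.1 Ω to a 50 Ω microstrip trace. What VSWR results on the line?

Γ = (Z_L − Z_0)/(Z_L + Z_0) = (96 − j35.1)/(196 − j35.1)
|Γ| = 102/199 = 0.513
VSWR = (1 + |Γ|)/(1 − |Γ|) = 1.51/0.487

VSWR ≈ 3.11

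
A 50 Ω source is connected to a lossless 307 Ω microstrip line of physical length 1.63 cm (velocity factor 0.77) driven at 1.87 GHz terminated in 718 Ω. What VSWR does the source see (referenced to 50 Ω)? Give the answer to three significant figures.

λ = v/f = 0.77·c / 1.87 GHz = 0.124 m
βl = 2π·l/λ = 2π × 0.132 = 47.5°
tan(βl) = 1.09
Z_in = Z_0·(Z_L + jZ_0·tanβl)/(Z_0 + jZ_L·tanβl) = 209 − j199 Ω
Γ_s = (Z_in − Z_s)/(Z_in + Z_s) = (159 − j199)/(259 − j199), |Γ_s| = 0.78
VSWR = (1 + |Γ_s|)/(1 − |Γ_s|)

VSWR ≈ 8.1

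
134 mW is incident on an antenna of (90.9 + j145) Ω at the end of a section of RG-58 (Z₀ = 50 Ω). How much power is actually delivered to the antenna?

P_delivered ≈ 59.6 mW

|Γ| = |(40.9 + j145)/(140.9 + j145)| = 0.745
|Γ|² = 0.555
P_refl = |Γ|²·P_inc = 74.4 mW, P_del = (1 − |Γ|²)·P_inc = 59.6 mW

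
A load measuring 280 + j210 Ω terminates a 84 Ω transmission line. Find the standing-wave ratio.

Γ = (Z_L − Z_0)/(Z_L + Z_0) = (196 + j210)/(364 + j210)
|Γ| = 287/420 = 0.684
VSWR = (1 + |Γ|)/(1 − |Γ|) = 1.68/0.316

VSWR ≈ 5.32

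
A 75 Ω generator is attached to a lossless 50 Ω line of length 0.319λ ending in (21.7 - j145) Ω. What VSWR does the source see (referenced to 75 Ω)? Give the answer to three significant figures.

VSWR ≈ 24.4

βl = 2π × 0.319 = 115°
tan(βl) = -2.16
Z_in = Z_0·(Z_L + jZ_0·tanβl)/(Z_0 + jZ_L·tanβl) = 4.3 + j47.3 Ω
Γ_s = (Z_in − Z_s)/(Z_in + Z_s) = (-70.7 + j47.3)/(79.3 + j47.3), |Γ_s| = 0.921
VSWR = (1 + |Γ_s|)/(1 − |Γ_s|)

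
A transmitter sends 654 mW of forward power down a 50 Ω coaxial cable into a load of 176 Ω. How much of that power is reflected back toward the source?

P_reflected ≈ 203 mW

Γ = (176 − 50)/(176 + 50) = 0.558
|Γ|² = 0.311
P_refl = |Γ|²·P_inc = 203 mW, P_del = (1 − |Γ|²)·P_inc = 451 mW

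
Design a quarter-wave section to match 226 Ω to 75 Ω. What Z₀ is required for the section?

Z_qwt ≈ 130 Ω

Z_qwt = √(Z_0·R_L) = √(75 × 226) = √16950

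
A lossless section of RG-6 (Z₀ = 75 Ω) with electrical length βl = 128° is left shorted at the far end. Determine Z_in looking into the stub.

Z_in ≈ −j96 Ω

tan(βl) = -1.28
For a shorted stub, Z_in = jZ_0·tan(βl)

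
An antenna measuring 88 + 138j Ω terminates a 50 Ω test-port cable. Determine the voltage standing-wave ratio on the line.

Γ = (Z_L − Z_0)/(Z_L + Z_0) = (38 + j138)/(138 + j138)
|Γ| = 143/195 = 0.733
VSWR = (1 + |Γ|)/(1 − |Γ|) = 1.73/0.267

VSWR ≈ 6.5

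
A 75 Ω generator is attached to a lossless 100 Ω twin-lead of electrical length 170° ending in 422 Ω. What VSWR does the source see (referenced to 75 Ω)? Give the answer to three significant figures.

VSWR ≈ 5.55

tan(βl) = -0.176
Z_in = Z_0·(Z_L + jZ_0·tanβl)/(Z_0 + jZ_L·tanβl) = 280 + j191 Ω
Γ_s = (Z_in − Z_s)/(Z_in + Z_s) = (205 + j191)/(355 + j191), |Γ_s| = 0.695
VSWR = (1 + |Γ_s|)/(1 − |Γ_s|)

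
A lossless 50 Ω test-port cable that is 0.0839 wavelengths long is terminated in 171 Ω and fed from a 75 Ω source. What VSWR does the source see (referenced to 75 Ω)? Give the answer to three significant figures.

βl = 2π × 0.0839 = 30.2°
tan(βl) = 0.582
Z_in = Z_0·(Z_L + jZ_0·tanβl)/(Z_0 + jZ_L·tanβl) = 46.1 − j62.7 Ω
Γ_s = (Z_in − Z_s)/(Z_in + Z_s) = (-28.9 − j62.7)/(121 − j62.7), |Γ_s| = 0.506
VSWR = (1 + |Γ_s|)/(1 − |Γ_s|)

VSWR ≈ 3.05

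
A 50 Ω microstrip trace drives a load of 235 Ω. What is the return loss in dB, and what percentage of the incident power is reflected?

Γ = (235 − 50)/(235 + 50) = 0.649
RL = −20·log₁₀(0.649) = 3.75 dB
P_refl/P_inc = |Γ|² = 0.421

RL ≈ 3.75 dB; 42.1% of incident power reflected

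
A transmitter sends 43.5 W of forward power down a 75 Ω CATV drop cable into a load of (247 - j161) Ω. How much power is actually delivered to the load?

P_delivered ≈ 24.9 W

|Γ| = |(172 − j161)/(322 − j161)| = 0.654
|Γ|² = 0.428
P_refl = |Γ|²·P_inc = 18.6 W, P_del = (1 − |Γ|²)·P_inc = 24.9 W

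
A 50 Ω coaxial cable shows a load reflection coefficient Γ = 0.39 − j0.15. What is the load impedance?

Z_L ≈ 105 − j38 Ω

Z_L = Z_0·(1 + Γ)/(1 − Γ) = 50·(1.39 − j0.15)/(0.61 + j0.15)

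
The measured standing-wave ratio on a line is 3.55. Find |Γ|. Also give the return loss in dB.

|Γ| ≈ 0.56; return loss ≈ 5.03 dB

|Γ| = (S − 1)/(S + 1) = (3.55 − 1)/(3.55 + 1) = 2.55/4.55
RL = −20·log₁₀|Γ| = −20·log₁₀(0.56)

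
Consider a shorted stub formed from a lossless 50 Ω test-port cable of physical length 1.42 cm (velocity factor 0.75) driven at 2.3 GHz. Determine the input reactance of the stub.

λ = v/f = 0.75·c / 2.3 GHz = 0.0978 m
βl = 2π·l/λ = 2π × 0.145 = 52.3°
tan(βl) = 1.29
For a shorted stub, Z_in = jZ_0·tan(βl)

X_in ≈ 64.6 Ω (inductive)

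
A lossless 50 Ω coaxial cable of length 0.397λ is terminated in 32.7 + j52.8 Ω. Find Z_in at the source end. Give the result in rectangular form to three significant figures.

Z_in ≈ 14.8 + j12.4 Ω

βl = 2π × 0.397 = 143°
tan(βl) = tan(143°) = -0.756
Z_in = Z_0·(Z_L + jZ_0·tanβl)/(Z_0 + jZ_L·tanβl)
     = 50·(32.7 + j15)/(89.9 − j24.7)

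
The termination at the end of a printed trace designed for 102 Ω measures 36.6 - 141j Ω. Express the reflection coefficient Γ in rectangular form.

Γ ≈ 0.277 − j0.736

Γ = (Z_L − Z_0)/(Z_L + Z_0) = (-65.4 − j141)/(138.6 − j141)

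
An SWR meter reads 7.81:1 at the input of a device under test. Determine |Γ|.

|Γ| = (S − 1)/(S + 1) = (7.81 − 1)/(7.81 + 1) = 6.81/8.81

|Γ| ≈ 0.773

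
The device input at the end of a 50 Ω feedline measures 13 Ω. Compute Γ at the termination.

Γ = -0.587

Γ = (Z_L − Z_0)/(Z_L + Z_0) = (13 − 50)/(13 + 50) = -37/63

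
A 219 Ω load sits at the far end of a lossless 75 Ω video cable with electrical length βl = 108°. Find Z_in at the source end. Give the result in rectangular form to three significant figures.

tan(βl) = tan(108°) = -3.08
Z_in = Z_0·(Z_L + jZ_0·tanβl)/(Z_0 + jZ_L·tanβl)
     = 75·(219 − j231)/(75 − j674)

Z_in ≈ 28 + j21.2 Ω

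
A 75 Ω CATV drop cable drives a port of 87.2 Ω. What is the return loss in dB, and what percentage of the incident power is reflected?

RL ≈ 22.5 dB; 0.566% of incident power reflected

Γ = (87.2 − 75)/(87.2 + 75) = 0.0752
RL = −20·log₁₀(0.0752) = 22.5 dB
P_refl/P_inc = |Γ|² = 0.00566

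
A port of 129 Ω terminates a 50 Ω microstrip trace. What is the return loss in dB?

Γ = (129 − 50)/(129 + 50) = 0.441
RL = −20·log₁₀|Γ| = −20·log₁₀(0.441)

RL ≈ 7.1 dB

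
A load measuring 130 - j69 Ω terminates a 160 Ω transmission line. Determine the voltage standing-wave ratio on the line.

Γ = (Z_L − Z_0)/(Z_L + Z_0) = (-30 − j69)/(290 − j69)
|Γ| = 75.2/298 = 0.252
VSWR = (1 + |Γ|)/(1 − |Γ|) = 1.25/0.748

VSWR ≈ 1.68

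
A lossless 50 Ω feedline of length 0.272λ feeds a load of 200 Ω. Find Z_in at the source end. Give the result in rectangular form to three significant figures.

Z_in ≈ 12.7 + j6.51 Ω

βl = 2π × 0.272 = 97.9°
tan(βl) = tan(97.9°) = -7.19
Z_in = Z_0·(Z_L + jZ_0·tanβl)/(Z_0 + jZ_L·tanβl)
     = 50·(200 − j359)/(50 − j1440)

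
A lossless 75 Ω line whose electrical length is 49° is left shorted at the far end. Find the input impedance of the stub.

Z_in ≈ +j86.3 Ω

tan(βl) = 1.15
For a shorted stub, Z_in = jZ_0·tan(βl)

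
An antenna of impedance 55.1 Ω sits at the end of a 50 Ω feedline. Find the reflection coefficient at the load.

Γ = (Z_L − Z_0)/(Z_L + Z_0) = (55.1 − 50)/(55.1 + 50) = 5.1/105.1

Γ = 0.0485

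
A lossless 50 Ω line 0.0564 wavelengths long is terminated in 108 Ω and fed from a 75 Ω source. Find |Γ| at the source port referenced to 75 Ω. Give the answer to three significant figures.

βl = 2π × 0.0564 = 20.3°
tan(βl) = 0.37
Z_in = Z_0·(Z_L + jZ_0·tanβl)/(Z_0 + jZ_L·tanβl) = 74.9 − j41.4 Ω
Γ_s = (Z_in − Z_s)/(Z_in + Z_s) = (-0.0715 − j41.4)/(150 − j41.4), |Γ_s| = 0.266

|Γ| ≈ 0.266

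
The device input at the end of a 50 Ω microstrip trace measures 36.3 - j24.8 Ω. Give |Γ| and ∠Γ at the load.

Γ ≈ 0.316 ∠ -103°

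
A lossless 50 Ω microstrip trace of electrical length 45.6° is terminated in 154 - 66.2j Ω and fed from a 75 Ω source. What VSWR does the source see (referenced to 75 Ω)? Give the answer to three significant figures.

tan(βl) = 1.02
Z_in = Z_0·(Z_L + jZ_0·tanβl)/(Z_0 + jZ_L·tanβl) = 20.4 − j33.7 Ω
Γ_s = (Z_in − Z_s)/(Z_in + Z_s) = (-54.6 − j33.7)/(95.4 − j33.7), |Γ_s| = 0.634
VSWR = (1 + |Γ_s|)/(1 − |Γ_s|)

VSWR ≈ 4.47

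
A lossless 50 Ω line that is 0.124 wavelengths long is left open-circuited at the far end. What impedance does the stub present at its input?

βl = 2π × 0.124 = 44.6°
tan(βl) = 0.988
For an open-circuited stub, Z_in = −jZ_0·cot(βl) = −jZ_0/tan(βl)

Z_in ≈ −j50.6 Ω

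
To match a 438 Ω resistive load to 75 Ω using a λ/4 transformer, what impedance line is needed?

Z_qwt = √(Z_0·R_L) = √(75 × 438) = √32850

Z_qwt ≈ 181 Ω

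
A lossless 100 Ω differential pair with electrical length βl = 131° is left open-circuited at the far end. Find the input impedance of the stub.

tan(βl) = -1.15
For an open-circuited stub, Z_in = −jZ_0·cot(βl) = −jZ_0/tan(βl)

Z_in ≈ +j86.9 Ω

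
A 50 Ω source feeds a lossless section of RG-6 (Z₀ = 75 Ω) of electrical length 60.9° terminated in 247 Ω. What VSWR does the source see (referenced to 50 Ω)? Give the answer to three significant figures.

VSWR ≈ 2.89

tan(βl) = 1.8
Z_in = Z_0·(Z_L + jZ_0·tanβl)/(Z_0 + jZ_L·tanβl) = 29 − j36.8 Ω
Γ_s = (Z_in − Z_s)/(Z_in + Z_s) = (-21 − j36.8)/(79 − j36.8), |Γ_s| = 0.487
VSWR = (1 + |Γ_s|)/(1 − |Γ_s|)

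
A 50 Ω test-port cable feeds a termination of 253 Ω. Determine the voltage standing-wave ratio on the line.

VSWR ≈ 5.06

Γ = (253 − 50)/(253 + 50) = 0.67
VSWR = (1 + 0.67)/(1 − 0.67)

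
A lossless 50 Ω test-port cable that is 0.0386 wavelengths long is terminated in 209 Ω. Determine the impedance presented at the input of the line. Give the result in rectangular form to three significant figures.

βl = 2π × 0.0386 = 13.9°
tan(βl) = tan(13.9°) = 0.247
Z_in = Z_0·(Z_L + jZ_0·tanβl)/(Z_0 + jZ_L·tanβl)
     = 50·(209 + j12.4)/(50 + j51.7)

Z_in ≈ 107 − j98.5 Ω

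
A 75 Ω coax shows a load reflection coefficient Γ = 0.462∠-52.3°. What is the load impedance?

Z_L ≈ 91 − j84.6 Ω

Z_L = Z_0·(1 + Γ)/(1 − Γ) = 75·(1.28 − j0.366)/(0.717 + j0.366)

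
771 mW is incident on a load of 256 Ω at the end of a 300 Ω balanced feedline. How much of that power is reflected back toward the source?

Γ = (256 − 300)/(256 + 300) = -0.0791
|Γ|² = 0.00626
P_refl = |Γ|²·P_inc = 4.83 mW, P_del = (1 − |Γ|²)·P_inc = 766 mW

P_reflected ≈ 4.83 mW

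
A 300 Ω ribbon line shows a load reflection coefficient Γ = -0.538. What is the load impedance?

Z_L ≈ 90.1 Ω

Z_L = Z_0·(1 + Γ)/(1 − Γ) = 300·(0.462)/(1.54)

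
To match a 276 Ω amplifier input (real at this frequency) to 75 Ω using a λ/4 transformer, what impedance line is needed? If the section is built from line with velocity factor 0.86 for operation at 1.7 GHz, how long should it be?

Z_qwt ≈ 144 Ω; length ≈ 3.79 cm

Z_qwt = √(Z_0·R_L) = √(75 × 276) = √20700
λ = 0.86·c/f = 0.152 m, so l = λ/4 = 0.0379 m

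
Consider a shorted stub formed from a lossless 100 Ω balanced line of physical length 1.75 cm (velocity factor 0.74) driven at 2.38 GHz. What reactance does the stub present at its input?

λ = v/f = 0.74·c / 2.38 GHz = 0.0933 m
βl = 2π·l/λ = 2π × 0.188 = 67.5°
tan(βl) = 2.42
For a shorted stub, Z_in = jZ_0·tan(βl)

X_in ≈ 242 Ω (inductive)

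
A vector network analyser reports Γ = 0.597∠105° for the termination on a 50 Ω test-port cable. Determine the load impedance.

Z_L ≈ 19.3 + j34.6 Ω

Z_L = Z_0·(1 + Γ)/(1 − Γ) = 50·(0.845 + j0.577)/(1.15 − j0.577)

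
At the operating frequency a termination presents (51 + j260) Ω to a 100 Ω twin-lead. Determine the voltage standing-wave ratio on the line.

VSWR ≈ 15.7

Γ = (Z_L − Z_0)/(Z_L + Z_0) = (-49 + j260)/(151 + j260)
|Γ| = 265/301 = 0.88
VSWR = (1 + |Γ|)/(1 − |Γ|) = 1.88/0.12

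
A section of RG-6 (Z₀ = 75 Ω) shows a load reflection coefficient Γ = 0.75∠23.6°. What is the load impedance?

Z_L = Z_0·(1 + Γ)/(1 − Γ) = 75·(1.69 + j0.3)/(0.313 − j0.3)

Z_L ≈ 175 + j240 Ω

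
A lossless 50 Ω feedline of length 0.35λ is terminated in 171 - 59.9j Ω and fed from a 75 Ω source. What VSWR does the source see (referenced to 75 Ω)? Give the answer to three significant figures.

VSWR ≈ 4.43

βl = 2π × 0.35 = 126°
tan(βl) = -1.38
Z_in = Z_0·(Z_L + jZ_0·tanβl)/(Z_0 + jZ_L·tanβl) = 21.9 + j39.3 Ω
Γ_s = (Z_in − Z_s)/(Z_in + Z_s) = (-53.1 + j39.3)/(96.9 + j39.3), |Γ_s| = 0.632
VSWR = (1 + |Γ_s|)/(1 − |Γ_s|)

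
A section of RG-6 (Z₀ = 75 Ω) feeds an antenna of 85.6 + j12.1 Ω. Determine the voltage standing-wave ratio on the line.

VSWR ≈ 1.22

Γ = (Z_L − Z_0)/(Z_L + Z_0) = (10.6 + j12.1)/(160.6 + j12.1)
|Γ| = 16.1/161 = 0.0999
VSWR = (1 + |Γ|)/(1 − |Γ|) = 1.1/0.9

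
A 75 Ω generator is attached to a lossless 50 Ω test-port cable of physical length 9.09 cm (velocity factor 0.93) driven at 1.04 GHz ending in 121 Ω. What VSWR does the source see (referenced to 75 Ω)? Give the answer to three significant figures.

VSWR ≈ 3.12

λ = v/f = 0.93·c / 1.04 GHz = 0.268 m
βl = 2π·l/λ = 2π × 0.339 = 122°
tan(βl) = -1.6
Z_in = Z_0·(Z_L + jZ_0·tanβl)/(Z_0 + jZ_L·tanβl) = 26.9 + j24.3 Ω
Γ_s = (Z_in − Z_s)/(Z_in + Z_s) = (-48.1 + j24.3)/(102 + j24.3), |Γ_s| = 0.514
VSWR = (1 + |Γ_s|)/(1 − |Γ_s|)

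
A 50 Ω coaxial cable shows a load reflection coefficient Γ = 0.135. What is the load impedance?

Z_L ≈ 65.6 Ω

Z_L = Z_0·(1 + Γ)/(1 − Γ) = 50·(1.14)/(0.865)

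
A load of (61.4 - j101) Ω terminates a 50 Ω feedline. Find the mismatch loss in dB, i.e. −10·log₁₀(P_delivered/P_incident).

Γ = (11.4 − j101)/(111.4 − j101), |Γ| = 0.676
|Γ|² = 0.457, so P_del/P_inc = 1 − |Γ|² = 0.543
ML = −10·log₁₀(1 − |Γ|²)

mismatch loss ≈ 2.65 dB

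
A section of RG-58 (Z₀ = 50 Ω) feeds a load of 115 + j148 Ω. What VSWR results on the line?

VSWR ≈ 6.39

Γ = (Z_L − Z_0)/(Z_L + Z_0) = (65 + j148)/(165 + j148)
|Γ| = 162/222 = 0.729
VSWR = (1 + |Γ|)/(1 − |Γ|) = 1.73/0.271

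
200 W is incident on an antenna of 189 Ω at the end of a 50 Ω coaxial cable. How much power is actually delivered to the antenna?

Γ = (189 − 50)/(189 + 50) = 0.582
|Γ|² = 0.338
P_refl = |Γ|²·P_inc = 67.6 W, P_del = (1 − |Γ|²)·P_inc = 132 W

P_delivered ≈ 132 W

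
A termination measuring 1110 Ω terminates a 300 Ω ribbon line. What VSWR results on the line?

For a purely resistive load, VSWR = R_L/Z_0 or Z_0/R_L (whichever > 1) = 1110/300

VSWR ≈ 3.7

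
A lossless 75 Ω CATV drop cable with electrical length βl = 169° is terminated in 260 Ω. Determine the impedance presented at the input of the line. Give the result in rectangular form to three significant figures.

tan(βl) = tan(169°) = -0.194
Z_in = Z_0·(Z_L + jZ_0·tanβl)/(Z_0 + jZ_L·tanβl)
     = 75·(260 − j14.6)/(75 − j50.5)

Z_in ≈ 186 + j110 Ω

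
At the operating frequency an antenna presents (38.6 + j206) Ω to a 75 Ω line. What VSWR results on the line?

Γ = (Z_L − Z_0)/(Z_L + Z_0) = (-36.4 + j206)/(113.6 + j206)
|Γ| = 209/235 = 0.889
VSWR = (1 + |Γ|)/(1 − |Γ|) = 1.89/0.111

VSWR ≈ 17.1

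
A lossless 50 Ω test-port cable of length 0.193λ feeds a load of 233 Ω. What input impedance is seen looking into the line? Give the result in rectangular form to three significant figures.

Z_in ≈ 12.2 − j17.7 Ω

βl = 2π × 0.193 = 69.5°
tan(βl) = tan(69.5°) = 2.67
Z_in = Z_0·(Z_L + jZ_0·tanβl)/(Z_0 + jZ_L·tanβl)
     = 50·(233 + j134)/(50 + j623)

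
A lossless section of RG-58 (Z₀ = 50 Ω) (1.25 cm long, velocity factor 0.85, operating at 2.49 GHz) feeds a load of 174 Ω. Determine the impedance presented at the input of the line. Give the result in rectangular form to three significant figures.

Z_in ≈ 27.4 − j43.7 Ω

λ = v/f = 0.85·c / 2.49 GHz = 0.102 m
βl = 2π·l/λ = 2π × 0.122 = 43.9°
tan(βl) = tan(43.9°) = 0.964
Z_in = Z_0·(Z_L + jZ_0·tanβl)/(Z_0 + jZ_L·tanβl)
     = 50·(174 + j48.2)/(50 + j168)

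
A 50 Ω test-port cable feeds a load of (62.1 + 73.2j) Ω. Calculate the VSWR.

VSWR ≈ 3.49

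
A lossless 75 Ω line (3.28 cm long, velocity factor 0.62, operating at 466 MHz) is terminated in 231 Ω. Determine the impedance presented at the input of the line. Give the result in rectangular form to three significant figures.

Z_in ≈ 75.3 − j89.1 Ω

λ = v/f = 0.62·c / 466 MHz = 0.399 m
βl = 2π·l/λ = 2π × 0.0822 = 29.6°
tan(βl) = tan(29.6°) = 0.568
Z_in = Z_0·(Z_L + jZ_0·tanβl)/(Z_0 + jZ_L·tanβl)
     = 75·(231 + j42.6)/(75 + j131)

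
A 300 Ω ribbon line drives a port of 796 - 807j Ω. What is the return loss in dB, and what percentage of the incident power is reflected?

Γ = (496 − j807)/(1096 − j807), |Γ| = 0.696
RL = −20·log₁₀(0.696) = 3.15 dB
P_refl/P_inc = |Γ|² = 0.484

RL ≈ 3.15 dB; 48.4% of incident power reflected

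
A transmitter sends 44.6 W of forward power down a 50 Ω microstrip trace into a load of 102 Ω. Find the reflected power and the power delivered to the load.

Γ = (102 − 50)/(102 + 50) = 0.342
|Γ|² = 0.117
P_refl = |Γ|²·P_inc = 5.22 W, P_del = (1 − |Γ|²)·P_inc = 39.4 W

P_reflected ≈ 5.22 W; P_delivered ≈ 39.4 W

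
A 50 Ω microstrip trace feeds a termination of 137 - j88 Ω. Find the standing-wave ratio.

Γ = (Z_L − Z_0)/(Z_L + Z_0) = (87 − j88)/(187 − j88)
|Γ| = 124/207 = 0.599
VSWR = (1 + |Γ|)/(1 − |Γ|) = 1.6/0.401

VSWR ≈ 3.98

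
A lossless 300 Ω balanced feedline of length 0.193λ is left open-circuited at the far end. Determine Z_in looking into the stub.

Z_in ≈ −j112 Ω

βl = 2π × 0.193 = 69.5°
tan(βl) = 2.67
For an open-circuited stub, Z_in = −jZ_0·cot(βl) = −jZ_0/tan(βl)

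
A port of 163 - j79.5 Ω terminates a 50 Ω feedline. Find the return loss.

Γ = (113 − j79.5)/(213 − j79.5), |Γ| = 0.608
RL = −20·log₁₀|Γ| = −20·log₁₀(0.608)

RL ≈ 4.33 dB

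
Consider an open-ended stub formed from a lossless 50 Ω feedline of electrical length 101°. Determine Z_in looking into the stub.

tan(βl) = -5.14
For an open-ended stub, Z_in = −jZ_0·cot(βl) = −jZ_0/tan(βl)

Z_in ≈ +j9.72 Ω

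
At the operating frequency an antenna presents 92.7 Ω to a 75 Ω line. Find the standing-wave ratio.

For a purely resistive load, VSWR = R_L/Z_0 or Z_0/R_L (whichever > 1) = 92.7/75

VSWR ≈ 1.24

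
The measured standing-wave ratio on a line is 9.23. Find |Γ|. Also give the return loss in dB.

|Γ| ≈ 0.804; return loss ≈ 1.89 dB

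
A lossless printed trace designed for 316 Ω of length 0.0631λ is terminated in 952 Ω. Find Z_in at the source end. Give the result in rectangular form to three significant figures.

βl = 2π × 0.0631 = 22.7°
tan(βl) = tan(22.7°) = 0.419
Z_in = Z_0·(Z_L + jZ_0·tanβl)/(Z_0 + jZ_L·tanβl)
     = 316·(952 + j132)/(316 + j399)

Z_in ≈ 432 − j412 Ω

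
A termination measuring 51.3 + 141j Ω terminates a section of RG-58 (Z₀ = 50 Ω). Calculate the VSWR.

Γ = (Z_L − Z_0)/(Z_L + Z_0) = (1.3 + j141)/(101.3 + j141)
|Γ| = 141/174 = 0.812
VSWR = (1 + |Γ|)/(1 − |Γ|) = 1.81/0.188

VSWR ≈ 9.65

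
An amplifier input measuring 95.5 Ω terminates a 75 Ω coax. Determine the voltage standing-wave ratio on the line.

VSWR ≈ 1.27

Γ = (95.5 − 75)/(95.5 + 75) = 0.12
VSWR = (1 + 0.12)/(1 − 0.12)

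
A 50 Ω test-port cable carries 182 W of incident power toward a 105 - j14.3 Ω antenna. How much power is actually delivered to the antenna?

|Γ| = |(55 − j14.3)/(155 − j14.3)| = 0.365
|Γ|² = 0.133
P_refl = |Γ|²·P_inc = 24.3 W, P_del = (1 − |Γ|²)·P_inc = 158 W

P_delivered ≈ 158 W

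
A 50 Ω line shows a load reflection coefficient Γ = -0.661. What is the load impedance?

Z_L = Z_0·(1 + Γ)/(1 − Γ) = 50·(0.339)/(1.66)

Z_L ≈ 10.2 Ω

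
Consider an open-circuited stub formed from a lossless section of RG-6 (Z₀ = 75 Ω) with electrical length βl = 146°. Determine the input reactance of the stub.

tan(βl) = -0.675
For an open-circuited stub, Z_in = −jZ_0·cot(βl) = −jZ_0/tan(βl)

X_in ≈ 111 Ω (inductive)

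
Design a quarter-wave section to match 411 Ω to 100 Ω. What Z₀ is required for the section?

Z_qwt ≈ 203 Ω

Z_qwt = √(Z_0·R_L) = √(100 × 411) = √41100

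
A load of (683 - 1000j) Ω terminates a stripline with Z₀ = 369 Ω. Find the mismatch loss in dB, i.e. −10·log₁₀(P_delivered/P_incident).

Γ = (314 − j1000)/(1052 − j1000), |Γ| = 0.722
|Γ|² = 0.521, so P_del/P_inc = 1 − |Γ|² = 0.479
ML = −10·log₁₀(1 − |Γ|²)

mismatch loss ≈ 3.2 dB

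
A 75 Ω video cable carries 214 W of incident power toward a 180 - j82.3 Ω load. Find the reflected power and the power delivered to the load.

P_reflected ≈ 53 W; P_delivered ≈ 161 W

|Γ| = |(105 − j82.3)/(255 − j82.3)| = 0.498
|Γ|² = 0.248
P_refl = |Γ|²·P_inc = 53 W, P_del = (1 − |Γ|²)·P_inc = 161 W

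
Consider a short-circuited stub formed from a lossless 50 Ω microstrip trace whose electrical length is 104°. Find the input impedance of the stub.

Z_in ≈ −j201 Ω

tan(βl) = -4.01
For a short-circuited stub, Z_in = jZ_0·tan(βl)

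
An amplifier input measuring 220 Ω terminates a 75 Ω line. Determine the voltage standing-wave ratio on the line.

VSWR ≈ 2.93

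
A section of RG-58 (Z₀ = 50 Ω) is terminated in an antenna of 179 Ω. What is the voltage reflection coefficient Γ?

Γ = (Z_L − Z_0)/(Z_L + Z_0) = (179 − 50)/(179 + 50) = 129/229

Γ = 0.563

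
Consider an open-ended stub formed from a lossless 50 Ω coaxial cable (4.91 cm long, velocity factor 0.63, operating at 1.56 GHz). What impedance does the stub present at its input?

Z_in ≈ +j73.8 Ω

λ = v/f = 0.63·c / 1.56 GHz = 0.121 m
βl = 2π·l/λ = 2π × 0.405 = 146°
tan(βl) = -0.677
For an open-ended stub, Z_in = −jZ_0·cot(βl) = −jZ_0/tan(βl)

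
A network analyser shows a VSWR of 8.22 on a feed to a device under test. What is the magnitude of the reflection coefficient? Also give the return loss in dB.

|Γ| ≈ 0.783; return loss ≈ 2.12 dB

|Γ| = (S − 1)/(S + 1) = (8.22 − 1)/(8.22 + 1) = 7.22/9.22
RL = −20·log₁₀|Γ| = −20·log₁₀(0.783)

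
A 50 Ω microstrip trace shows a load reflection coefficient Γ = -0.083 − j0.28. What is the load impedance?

Z_L ≈ 36.6 − j22.4 Ω

Z_L = Z_0·(1 + Γ)/(1 − Γ) = 50·(0.917 − j0.28)/(1.08 + j0.28)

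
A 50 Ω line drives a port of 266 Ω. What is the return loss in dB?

Γ = (266 − 50)/(266 + 50) = 0.684
RL = −20·log₁₀|Γ| = −20·log₁₀(0.684)

RL ≈ 3.3 dB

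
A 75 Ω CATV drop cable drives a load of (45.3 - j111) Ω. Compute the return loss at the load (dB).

RL ≈ 3.07 dB

Γ = (-29.7 − j111)/(120.3 − j111), |Γ| = 0.702
RL = −20·log₁₀|Γ| = −20·log₁₀(0.702)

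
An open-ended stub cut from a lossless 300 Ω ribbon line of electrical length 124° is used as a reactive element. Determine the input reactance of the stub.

X_in ≈ 202 Ω (inductive)

tan(βl) = -1.48
For an open-ended stub, Z_in = −jZ_0·cot(βl) = −jZ_0/tan(βl)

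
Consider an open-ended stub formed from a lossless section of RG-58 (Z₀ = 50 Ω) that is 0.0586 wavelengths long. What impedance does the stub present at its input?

βl = 2π × 0.0586 = 21.1°
tan(βl) = 0.386
For an open-ended stub, Z_in = −jZ_0·cot(βl) = −jZ_0/tan(βl)

Z_in ≈ −j130 Ω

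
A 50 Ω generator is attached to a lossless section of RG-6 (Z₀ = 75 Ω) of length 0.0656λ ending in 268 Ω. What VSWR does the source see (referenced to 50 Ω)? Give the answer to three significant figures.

βl = 2π × 0.0656 = 23.6°
tan(βl) = 0.437
Z_in = Z_0·(Z_L + jZ_0·tanβl)/(Z_0 + jZ_L·tanβl) = 92.8 − j112 Ω
Γ_s = (Z_in − Z_s)/(Z_in + Z_s) = (42.8 − j112)/(143 − j112), |Γ_s| = 0.661
VSWR = (1 + |Γ_s|)/(1 − |Γ_s|)

VSWR ≈ 4.9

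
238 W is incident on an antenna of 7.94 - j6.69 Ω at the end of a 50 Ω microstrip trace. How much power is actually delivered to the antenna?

P_delivered ≈ 111 W

|Γ| = |(-42.06 − j6.69)/(57.94 − j6.69)| = 0.73
|Γ|² = 0.533
P_refl = |Γ|²·P_inc = 127 W, P_del = (1 − |Γ|²)·P_inc = 111 W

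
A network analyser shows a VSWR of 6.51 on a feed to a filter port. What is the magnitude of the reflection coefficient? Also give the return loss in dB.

|Γ| = (S − 1)/(S + 1) = (6.51 − 1)/(6.51 + 1) = 5.51/7.51
RL = −20·log₁₀|Γ| = −20·log₁₀(0.734)

|Γ| ≈ 0.734; return loss ≈ 2.69 dB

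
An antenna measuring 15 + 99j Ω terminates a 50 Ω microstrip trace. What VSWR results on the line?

VSWR ≈ 16.6

Γ = (Z_L − Z_0)/(Z_L + Z_0) = (-35 + j99)/(65 + j99)
|Γ| = 105/118 = 0.887
VSWR = (1 + |Γ|)/(1 − |Γ|) = 1.89/0.113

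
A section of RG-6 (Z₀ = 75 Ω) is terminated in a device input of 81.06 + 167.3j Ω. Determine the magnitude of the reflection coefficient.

Γ = (Z_L − Z_0)/(Z_L + Z_0) = (6.06 + j167.3)/(156.1 + j167.3)
|Γ| = 167/229

|Γ| ≈ 0.732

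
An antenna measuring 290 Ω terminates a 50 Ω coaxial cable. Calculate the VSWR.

For a purely resistive load, VSWR = R_L/Z_0 or Z_0/R_L (whichever > 1) = 290/50

VSWR ≈ 5.8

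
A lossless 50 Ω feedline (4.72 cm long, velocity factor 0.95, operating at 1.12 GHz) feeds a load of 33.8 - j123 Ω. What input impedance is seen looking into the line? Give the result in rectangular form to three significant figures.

λ = v/f = 0.95·c / 1.12 GHz = 0.254 m
βl = 2π·l/λ = 2π × 0.185 = 66.8°
tan(βl) = tan(66.8°) = 2.33
Z_in = Z_0·(Z_L + jZ_0·tanβl)/(Z_0 + jZ_L·tanβl)
     = 50·(33.8 − j6.48)/(337 + j78.8)

Z_in ≈ 4.55 − j2.03 Ω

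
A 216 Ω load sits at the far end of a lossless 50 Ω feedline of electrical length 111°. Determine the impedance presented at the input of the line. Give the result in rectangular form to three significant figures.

tan(βl) = tan(111°) = -2.61
Z_in = Z_0·(Z_L + jZ_0·tanβl)/(Z_0 + jZ_L·tanβl)
     = 50·(216 − j130)/(50 − j563)

Z_in ≈ 13.2 + j18 Ω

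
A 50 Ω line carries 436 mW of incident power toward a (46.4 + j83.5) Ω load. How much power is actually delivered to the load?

|Γ| = |(-3.6 + j83.5)/(96.4 + j83.5)| = 0.655
|Γ|² = 0.429
P_refl = |Γ|²·P_inc = 187 mW, P_del = (1 − |Γ|²)·P_inc = 249 mW

P_delivered ≈ 249 mW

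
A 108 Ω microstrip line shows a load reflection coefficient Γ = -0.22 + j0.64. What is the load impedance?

Z_L ≈ 30.8 + j72.8 Ω

Z_L = Z_0·(1 + Γ)/(1 − Γ) = 108·(0.78 + j0.64)/(1.22 − j0.64)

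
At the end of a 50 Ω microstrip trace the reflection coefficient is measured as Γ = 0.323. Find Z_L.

Z_L = Z_0·(1 + Γ)/(1 − Γ) = 50·(1.32)/(0.677)

Z_L ≈ 97.7 Ω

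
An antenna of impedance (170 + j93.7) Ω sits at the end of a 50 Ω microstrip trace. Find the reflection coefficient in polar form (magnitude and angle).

Γ = (Z_L − Z_0)/(Z_L + Z_0) = (120 + j93.7)/(220 + j93.7)
|Γ| = 152/239 = 0.637

Γ ≈ 0.637 ∠ 14.9°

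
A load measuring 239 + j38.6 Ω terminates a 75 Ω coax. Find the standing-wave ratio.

Γ = (Z_L − Z_0)/(Z_L + Z_0) = (164 + j38.6)/(314 + j38.6)
|Γ| = 168/316 = 0.533
VSWR = (1 + |Γ|)/(1 − |Γ|) = 1.53/0.467

VSWR ≈ 3.28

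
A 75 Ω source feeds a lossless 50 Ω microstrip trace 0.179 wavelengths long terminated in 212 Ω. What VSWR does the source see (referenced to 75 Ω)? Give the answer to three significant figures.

VSWR ≈ 5.72

βl = 2π × 0.179 = 64.4°
tan(βl) = 2.09
Z_in = Z_0·(Z_L + jZ_0·tanβl)/(Z_0 + jZ_L·tanβl) = 14.3 − j22.3 Ω
Γ_s = (Z_in − Z_s)/(Z_in + Z_s) = (-60.7 − j22.3)/(89.3 − j22.3), |Γ_s| = 0.702
VSWR = (1 + |Γ_s|)/(1 − |Γ_s|)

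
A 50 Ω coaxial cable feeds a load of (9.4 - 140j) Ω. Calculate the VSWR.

VSWR ≈ 47.2

Γ = (Z_L − Z_0)/(Z_L + Z_0) = (-40.6 − j140)/(59.4 − j140)
|Γ| = 146/152 = 0.958
VSWR = (1 + |Γ|)/(1 − |Γ|) = 1.96/0.0415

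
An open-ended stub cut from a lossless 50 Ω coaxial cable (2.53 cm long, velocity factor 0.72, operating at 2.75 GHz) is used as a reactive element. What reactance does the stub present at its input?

λ = v/f = 0.72·c / 2.75 GHz = 0.0785 m
βl = 2π·l/λ = 2π × 0.322 = 116°
tan(βl) = -2.05
For an open-ended stub, Z_in = −jZ_0·cot(βl) = −jZ_0/tan(βl)

X_in ≈ 24.3 Ω (inductive)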